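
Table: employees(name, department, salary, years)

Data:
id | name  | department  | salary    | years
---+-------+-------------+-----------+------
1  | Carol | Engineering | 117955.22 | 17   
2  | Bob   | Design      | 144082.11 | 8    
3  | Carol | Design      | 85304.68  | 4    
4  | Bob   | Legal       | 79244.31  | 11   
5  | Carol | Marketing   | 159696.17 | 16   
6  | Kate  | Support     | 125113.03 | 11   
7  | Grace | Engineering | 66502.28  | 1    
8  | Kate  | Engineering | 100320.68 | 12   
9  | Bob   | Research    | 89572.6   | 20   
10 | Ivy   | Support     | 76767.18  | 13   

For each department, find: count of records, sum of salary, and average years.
SELECT department,
       COUNT(*) as cnt,
       SUM(salary) as total_salary,
       AVG(years) as avg_years
FROM employees
GROUP BY department

Result:
  Design: 2 records, 229386.79 total salary, 6.00 avg years
  Engineering: 3 records, 284778.18 total salary, 10.00 avg years
  Legal: 1 records, 79244.31 total salary, 11.00 avg years
  Marketing: 1 records, 159696.17 total salary, 16.00 avg years
  Research: 1 records, 89572.60 total salary, 20.00 avg years
  Support: 2 records, 201880.21 total salary, 12.00 avg years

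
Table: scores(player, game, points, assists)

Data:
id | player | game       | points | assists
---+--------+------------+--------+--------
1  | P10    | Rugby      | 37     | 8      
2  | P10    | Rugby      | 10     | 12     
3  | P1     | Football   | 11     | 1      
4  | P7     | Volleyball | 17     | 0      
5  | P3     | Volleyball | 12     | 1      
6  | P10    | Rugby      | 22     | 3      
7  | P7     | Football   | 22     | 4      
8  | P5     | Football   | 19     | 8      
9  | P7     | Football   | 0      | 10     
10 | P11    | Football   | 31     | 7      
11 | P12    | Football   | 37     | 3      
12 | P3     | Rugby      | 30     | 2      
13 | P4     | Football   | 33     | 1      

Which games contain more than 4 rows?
SELECT game, COUNT(*) as cnt
FROM scores
GROUP BY game
HAVING COUNT(*) > 4

Result:
  Football: 7

Note: HAVING filters groups after aggregation, WHERE filters rows before.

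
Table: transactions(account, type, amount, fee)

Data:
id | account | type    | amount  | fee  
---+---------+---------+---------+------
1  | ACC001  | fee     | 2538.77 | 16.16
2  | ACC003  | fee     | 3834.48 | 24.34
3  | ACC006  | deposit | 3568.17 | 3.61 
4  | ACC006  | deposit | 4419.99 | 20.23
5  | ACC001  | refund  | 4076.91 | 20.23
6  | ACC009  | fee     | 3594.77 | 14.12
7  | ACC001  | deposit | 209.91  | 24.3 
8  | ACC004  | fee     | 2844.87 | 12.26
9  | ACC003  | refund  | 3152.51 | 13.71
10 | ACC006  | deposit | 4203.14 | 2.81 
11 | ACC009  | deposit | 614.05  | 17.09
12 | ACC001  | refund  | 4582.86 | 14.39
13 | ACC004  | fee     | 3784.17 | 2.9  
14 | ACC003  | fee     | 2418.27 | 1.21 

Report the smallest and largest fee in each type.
SELECT type, MIN(fee), MAX(fee)
FROM transactions
GROUP BY type

Result:
  deposit: min=2.81, max=24.30
  fee: min=1.21, max=24.34
  refund: min=13.71, max=20.23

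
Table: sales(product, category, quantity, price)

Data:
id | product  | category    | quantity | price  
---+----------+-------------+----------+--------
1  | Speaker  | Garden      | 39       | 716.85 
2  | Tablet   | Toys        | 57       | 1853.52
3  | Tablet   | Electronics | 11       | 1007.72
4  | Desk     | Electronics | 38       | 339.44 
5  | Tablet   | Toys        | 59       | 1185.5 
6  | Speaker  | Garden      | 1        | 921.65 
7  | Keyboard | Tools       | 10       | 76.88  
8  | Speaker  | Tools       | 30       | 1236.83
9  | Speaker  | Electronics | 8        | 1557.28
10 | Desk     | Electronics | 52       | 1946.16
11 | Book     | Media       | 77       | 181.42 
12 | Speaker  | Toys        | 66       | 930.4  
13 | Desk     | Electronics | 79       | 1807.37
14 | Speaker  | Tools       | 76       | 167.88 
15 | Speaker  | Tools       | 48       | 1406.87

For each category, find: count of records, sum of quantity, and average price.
SELECT category,
       COUNT(*) as cnt,
       SUM(quantity) as total_quantity,
       AVG(price) as avg_price
FROM sales
GROUP BY category

Result:
  Electronics: 5 records, 188 total quantity, 1331.59 avg price
  Garden: 2 records, 40 total quantity, 819.25 avg price
  Media: 1 records, 77 total quantity, 181.42 avg price
  Tools: 4 records, 164 total quantity, 722.12 avg price
  Toys: 3 records, 182 total quantity, 1323.14 avg price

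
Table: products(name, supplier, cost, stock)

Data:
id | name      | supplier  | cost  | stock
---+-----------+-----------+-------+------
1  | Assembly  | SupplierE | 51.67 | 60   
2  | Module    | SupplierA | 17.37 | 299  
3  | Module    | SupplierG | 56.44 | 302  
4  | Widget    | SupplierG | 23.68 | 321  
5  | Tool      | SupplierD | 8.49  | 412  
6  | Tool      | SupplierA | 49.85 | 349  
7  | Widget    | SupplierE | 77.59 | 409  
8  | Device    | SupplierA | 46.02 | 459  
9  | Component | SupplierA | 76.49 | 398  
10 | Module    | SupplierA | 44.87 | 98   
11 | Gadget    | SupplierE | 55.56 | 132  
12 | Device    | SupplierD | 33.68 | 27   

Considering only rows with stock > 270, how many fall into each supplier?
SELECT supplier, COUNT(*)
FROM products
WHERE stock > 270
GROUP BY supplier

Note: WHERE filters rows before grouping.

Result:
  SupplierA: 4
  SupplierD: 1
  SupplierE: 1
  SupplierG: 2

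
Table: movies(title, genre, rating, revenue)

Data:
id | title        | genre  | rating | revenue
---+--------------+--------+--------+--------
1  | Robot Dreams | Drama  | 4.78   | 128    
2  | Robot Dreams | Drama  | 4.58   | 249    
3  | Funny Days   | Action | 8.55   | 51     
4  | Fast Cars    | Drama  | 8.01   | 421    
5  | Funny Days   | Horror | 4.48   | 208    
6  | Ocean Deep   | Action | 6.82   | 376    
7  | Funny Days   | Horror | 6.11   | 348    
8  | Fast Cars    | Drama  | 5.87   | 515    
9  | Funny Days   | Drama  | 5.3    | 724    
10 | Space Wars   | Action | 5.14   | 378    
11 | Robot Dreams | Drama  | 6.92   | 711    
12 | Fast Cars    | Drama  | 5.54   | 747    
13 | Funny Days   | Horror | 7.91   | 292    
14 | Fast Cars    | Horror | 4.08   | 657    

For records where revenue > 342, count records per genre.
SELECT genre, COUNT(*)
FROM movies
WHERE revenue > 342
GROUP BY genre

Note: WHERE filters rows before grouping.

Result:
  Action: 2
  Drama: 5
  Horror: 2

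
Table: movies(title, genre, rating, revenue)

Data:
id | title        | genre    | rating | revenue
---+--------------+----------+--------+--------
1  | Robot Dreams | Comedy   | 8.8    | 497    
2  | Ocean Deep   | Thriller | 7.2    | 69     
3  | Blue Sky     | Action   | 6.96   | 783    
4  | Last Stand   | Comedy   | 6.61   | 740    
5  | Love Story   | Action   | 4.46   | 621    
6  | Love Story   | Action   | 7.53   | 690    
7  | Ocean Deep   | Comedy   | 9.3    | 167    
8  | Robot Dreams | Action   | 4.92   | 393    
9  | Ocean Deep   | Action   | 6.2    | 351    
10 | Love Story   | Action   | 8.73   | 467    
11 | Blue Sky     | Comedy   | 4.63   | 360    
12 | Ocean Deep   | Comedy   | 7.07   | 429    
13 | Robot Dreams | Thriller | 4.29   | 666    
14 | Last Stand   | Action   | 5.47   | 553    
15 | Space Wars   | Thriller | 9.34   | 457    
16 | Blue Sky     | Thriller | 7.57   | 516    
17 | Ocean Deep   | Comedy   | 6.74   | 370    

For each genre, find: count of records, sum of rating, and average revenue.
SELECT genre,
       COUNT(*) as cnt,
       SUM(rating) as total_rating,
       AVG(revenue) as avg_revenue
FROM movies
GROUP BY genre

Result:
  Action: 7 records, 44.27 total rating, 551.14 avg revenue
  Comedy: 6 records, 43.15 total rating, 427.17 avg revenue
  Thriller: 4 records, 28.40 total rating, 427.00 avg revenue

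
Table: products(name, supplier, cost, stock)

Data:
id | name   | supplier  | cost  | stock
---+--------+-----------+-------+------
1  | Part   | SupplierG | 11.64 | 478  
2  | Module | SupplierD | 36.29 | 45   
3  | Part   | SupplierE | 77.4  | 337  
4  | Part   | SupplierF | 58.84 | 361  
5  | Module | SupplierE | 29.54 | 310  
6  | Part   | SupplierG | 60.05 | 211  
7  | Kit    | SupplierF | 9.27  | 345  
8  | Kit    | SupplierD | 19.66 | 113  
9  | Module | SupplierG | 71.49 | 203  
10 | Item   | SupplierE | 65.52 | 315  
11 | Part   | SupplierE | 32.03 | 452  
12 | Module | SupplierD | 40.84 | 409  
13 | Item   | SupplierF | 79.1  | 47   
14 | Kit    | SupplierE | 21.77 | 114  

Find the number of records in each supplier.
SELECT supplier, COUNT(*) as count
FROM products
GROUP BY supplier

Result:
  SupplierD: 3
  SupplierE: 5
  SupplierF: 3
  SupplierG: 3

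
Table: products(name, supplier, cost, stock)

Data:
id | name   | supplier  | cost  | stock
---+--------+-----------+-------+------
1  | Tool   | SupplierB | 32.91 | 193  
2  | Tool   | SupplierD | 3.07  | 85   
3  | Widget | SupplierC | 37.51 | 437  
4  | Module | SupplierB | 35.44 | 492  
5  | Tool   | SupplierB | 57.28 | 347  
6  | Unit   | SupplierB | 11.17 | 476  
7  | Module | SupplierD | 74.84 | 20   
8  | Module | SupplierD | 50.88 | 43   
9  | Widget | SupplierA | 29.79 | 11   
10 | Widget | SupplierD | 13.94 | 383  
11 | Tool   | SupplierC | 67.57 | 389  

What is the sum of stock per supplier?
SELECT supplier, SUM(stock) as result
FROM products
GROUP BY supplier

Result:
  SupplierA: 11
  SupplierB: 1508
  SupplierC: 826
  SupplierD: 531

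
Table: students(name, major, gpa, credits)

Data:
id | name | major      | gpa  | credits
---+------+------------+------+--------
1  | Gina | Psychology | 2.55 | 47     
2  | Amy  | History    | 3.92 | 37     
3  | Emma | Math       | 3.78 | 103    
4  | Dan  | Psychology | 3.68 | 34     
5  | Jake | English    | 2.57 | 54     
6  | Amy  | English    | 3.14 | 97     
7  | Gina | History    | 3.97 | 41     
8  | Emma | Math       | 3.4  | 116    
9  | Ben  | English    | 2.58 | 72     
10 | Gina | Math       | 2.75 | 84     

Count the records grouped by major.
SELECT major, COUNT(*) as count
FROM students
GROUP BY major

Result:
  English: 3
  History: 2
  Math: 3
  Psychology: 2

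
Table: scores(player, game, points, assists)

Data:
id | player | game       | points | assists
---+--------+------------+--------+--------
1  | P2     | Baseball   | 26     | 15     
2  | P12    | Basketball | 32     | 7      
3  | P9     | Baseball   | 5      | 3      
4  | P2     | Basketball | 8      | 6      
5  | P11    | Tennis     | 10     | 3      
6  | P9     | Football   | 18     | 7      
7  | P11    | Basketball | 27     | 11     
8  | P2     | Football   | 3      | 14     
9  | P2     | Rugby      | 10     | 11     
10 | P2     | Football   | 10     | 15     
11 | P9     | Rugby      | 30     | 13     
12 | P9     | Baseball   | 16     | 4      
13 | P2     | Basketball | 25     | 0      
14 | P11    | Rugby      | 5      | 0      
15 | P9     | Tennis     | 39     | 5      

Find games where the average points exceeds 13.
SELECT game, AVG(points)
FROM scores
GROUP BY game
HAVING AVG(points) > 13

Result:
  Baseball: avg=15.67
  Basketball: avg=23.00
  Rugby: avg=15.00
  Tennis: avg=24.50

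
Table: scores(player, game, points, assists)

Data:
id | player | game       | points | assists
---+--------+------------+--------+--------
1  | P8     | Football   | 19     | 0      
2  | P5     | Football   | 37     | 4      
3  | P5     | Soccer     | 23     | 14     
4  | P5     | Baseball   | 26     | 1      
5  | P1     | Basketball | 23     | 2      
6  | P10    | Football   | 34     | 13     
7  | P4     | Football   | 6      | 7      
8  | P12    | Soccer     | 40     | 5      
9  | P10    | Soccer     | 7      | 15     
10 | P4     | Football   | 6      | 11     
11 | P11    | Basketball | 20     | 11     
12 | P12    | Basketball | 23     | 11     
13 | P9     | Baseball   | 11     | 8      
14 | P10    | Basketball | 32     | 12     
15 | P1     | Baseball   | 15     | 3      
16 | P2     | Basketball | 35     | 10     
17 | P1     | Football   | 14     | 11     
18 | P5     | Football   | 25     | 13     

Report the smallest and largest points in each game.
SELECT game, MIN(points), MAX(points)
FROM scores
GROUP BY game

Result:
  Baseball: min=11, max=26
  Basketball: min=20, max=35
  Football: min=6, max=37
  Soccer: min=7, max=40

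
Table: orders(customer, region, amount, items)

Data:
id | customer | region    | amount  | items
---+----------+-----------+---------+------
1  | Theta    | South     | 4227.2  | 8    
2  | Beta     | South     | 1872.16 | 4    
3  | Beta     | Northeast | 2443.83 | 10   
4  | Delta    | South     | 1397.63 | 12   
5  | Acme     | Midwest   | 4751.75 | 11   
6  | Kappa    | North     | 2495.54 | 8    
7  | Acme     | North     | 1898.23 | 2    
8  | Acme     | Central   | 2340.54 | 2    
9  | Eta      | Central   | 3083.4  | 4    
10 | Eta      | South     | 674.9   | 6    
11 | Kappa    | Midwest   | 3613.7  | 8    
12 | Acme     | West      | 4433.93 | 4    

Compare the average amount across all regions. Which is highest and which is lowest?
SELECT region, AVG(amount)
FROM orders
GROUP BY region
ORDER BY AVG(amount)

All groups:
  South: 2042.97
  North: 2196.89
  Northeast: 2443.83
  Central: 2711.97
  Midwest: 4182.73
  West: 4433.93

Highest: West (4433.93)
Lowest: South (2042.97)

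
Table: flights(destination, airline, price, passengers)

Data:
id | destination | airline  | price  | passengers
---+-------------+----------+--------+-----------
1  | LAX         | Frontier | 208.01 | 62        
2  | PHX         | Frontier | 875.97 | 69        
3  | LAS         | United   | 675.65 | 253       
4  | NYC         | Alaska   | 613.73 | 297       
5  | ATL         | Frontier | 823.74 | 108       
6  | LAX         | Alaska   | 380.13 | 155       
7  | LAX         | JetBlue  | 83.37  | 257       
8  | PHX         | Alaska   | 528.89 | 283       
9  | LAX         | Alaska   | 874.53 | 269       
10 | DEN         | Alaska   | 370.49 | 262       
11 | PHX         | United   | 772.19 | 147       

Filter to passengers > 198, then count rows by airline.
SELECT airline, COUNT(*)
FROM flights
WHERE passengers > 198
GROUP BY airline

Note: WHERE filters rows before grouping.

Result:
  Alaska: 4
  JetBlue: 1
  United: 1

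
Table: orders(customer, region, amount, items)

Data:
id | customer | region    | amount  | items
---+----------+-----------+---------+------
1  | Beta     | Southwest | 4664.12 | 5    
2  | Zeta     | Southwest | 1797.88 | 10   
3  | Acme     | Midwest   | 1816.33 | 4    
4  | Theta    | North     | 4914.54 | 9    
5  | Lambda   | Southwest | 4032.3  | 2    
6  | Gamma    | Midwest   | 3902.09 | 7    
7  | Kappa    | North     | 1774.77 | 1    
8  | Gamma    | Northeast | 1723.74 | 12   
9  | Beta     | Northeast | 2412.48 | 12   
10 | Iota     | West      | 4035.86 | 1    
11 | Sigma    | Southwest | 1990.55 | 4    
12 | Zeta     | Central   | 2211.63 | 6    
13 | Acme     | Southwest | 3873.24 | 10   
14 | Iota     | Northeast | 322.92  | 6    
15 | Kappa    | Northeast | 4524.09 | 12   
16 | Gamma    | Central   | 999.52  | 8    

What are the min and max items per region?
SELECT region, MIN(items), MAX(items)
FROM orders
GROUP BY region

Result:
  Central: min=6, max=8
  Midwest: min=4, max=7
  North: min=1, max=9
  Northeast: min=6, max=12
  Southwest: min=2, max=10
  West: min=1, max=1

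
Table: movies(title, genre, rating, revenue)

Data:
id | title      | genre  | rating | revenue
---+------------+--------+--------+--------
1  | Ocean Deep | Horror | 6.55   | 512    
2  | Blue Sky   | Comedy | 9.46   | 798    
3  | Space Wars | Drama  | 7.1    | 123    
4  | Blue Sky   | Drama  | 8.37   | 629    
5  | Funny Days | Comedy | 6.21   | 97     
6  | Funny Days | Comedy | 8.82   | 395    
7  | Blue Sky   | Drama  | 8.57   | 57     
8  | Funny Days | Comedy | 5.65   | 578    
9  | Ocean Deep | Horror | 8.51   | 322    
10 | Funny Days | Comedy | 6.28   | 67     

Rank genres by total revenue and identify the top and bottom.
SELECT genre, SUM(revenue)
FROM movies
GROUP BY genre
ORDER BY SUM(revenue)

All groups:
  Drama: 809
  Horror: 834
  Comedy: 1935

Highest: Comedy (1935)
Lowest: Drama (809)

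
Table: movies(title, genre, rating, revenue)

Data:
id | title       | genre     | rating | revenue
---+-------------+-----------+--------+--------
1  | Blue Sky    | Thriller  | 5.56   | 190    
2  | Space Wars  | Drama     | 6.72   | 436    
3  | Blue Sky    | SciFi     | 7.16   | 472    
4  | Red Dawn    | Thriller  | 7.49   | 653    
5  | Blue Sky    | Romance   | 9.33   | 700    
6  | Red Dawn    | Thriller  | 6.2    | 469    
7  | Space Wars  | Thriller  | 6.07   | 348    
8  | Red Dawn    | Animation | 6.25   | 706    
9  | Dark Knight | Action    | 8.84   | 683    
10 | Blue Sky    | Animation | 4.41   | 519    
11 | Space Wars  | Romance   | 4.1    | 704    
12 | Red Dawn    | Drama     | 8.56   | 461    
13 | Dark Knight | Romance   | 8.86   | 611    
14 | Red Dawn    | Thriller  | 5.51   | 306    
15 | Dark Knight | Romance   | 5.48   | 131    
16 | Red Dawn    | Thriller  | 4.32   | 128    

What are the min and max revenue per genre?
SELECT genre, MIN(revenue), MAX(revenue)
FROM movies
GROUP BY genre

Result:
  Action: min=683, max=683
  Animation: min=519, max=706
  Drama: min=436, max=461
  Romance: min=131, max=704
  SciFi: min=472, max=472
  Thriller: min=128, max=653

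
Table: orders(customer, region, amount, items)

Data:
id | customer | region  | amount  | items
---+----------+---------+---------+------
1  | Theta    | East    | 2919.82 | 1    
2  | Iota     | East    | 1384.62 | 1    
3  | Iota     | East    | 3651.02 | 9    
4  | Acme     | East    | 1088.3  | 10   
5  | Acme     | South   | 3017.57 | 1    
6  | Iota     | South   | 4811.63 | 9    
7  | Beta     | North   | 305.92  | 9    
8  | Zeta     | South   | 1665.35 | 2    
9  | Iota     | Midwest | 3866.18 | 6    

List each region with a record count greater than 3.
SELECT region, COUNT(*) as cnt
FROM orders
GROUP BY region
HAVING COUNT(*) > 3

Result:
  East: 4

Note: HAVING filters groups after aggregation, WHERE filters rows before.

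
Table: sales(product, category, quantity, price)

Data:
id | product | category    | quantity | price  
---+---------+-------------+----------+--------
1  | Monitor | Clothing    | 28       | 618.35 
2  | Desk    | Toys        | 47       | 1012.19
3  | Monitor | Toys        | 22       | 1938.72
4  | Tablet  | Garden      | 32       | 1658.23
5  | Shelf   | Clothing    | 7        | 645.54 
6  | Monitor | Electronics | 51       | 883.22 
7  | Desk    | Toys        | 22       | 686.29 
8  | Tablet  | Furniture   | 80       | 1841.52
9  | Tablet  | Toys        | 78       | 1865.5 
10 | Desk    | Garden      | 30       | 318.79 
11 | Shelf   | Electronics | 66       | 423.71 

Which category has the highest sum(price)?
SELECT category, SUM(price) as val
FROM sales
GROUP BY category
ORDER BY val DESC
LIMIT 1

Result: Toys with sum(price) = 5502.70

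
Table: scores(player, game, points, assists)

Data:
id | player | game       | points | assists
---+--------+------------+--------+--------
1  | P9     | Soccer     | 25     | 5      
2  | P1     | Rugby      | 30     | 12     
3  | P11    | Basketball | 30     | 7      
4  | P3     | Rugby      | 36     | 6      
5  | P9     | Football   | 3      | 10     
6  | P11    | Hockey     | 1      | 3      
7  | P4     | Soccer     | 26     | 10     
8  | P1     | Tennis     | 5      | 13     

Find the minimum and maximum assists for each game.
SELECT game, MIN(assists), MAX(assists)
FROM scores
GROUP BY game

Result:
  Basketball: min=7, max=7
  Football: min=10, max=10
  Hockey: min=3, max=3
  Rugby: min=6, max=12
  Soccer: min=5, max=10
  Tennis: min=13, max=13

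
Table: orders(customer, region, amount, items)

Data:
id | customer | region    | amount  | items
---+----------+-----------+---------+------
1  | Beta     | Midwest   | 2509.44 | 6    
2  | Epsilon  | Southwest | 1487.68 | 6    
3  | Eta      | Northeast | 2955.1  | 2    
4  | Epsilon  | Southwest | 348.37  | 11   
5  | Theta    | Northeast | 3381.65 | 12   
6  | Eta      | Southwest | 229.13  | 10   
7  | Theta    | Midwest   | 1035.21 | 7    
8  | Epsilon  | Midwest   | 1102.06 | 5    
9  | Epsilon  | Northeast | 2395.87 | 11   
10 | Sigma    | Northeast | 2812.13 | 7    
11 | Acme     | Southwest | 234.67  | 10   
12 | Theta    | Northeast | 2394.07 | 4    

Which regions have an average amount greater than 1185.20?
SELECT region, AVG(amount)
FROM orders
GROUP BY region
HAVING AVG(amount) > 1185.20

Result:
  Midwest: avg=1548.90
  Northeast: avg=2787.76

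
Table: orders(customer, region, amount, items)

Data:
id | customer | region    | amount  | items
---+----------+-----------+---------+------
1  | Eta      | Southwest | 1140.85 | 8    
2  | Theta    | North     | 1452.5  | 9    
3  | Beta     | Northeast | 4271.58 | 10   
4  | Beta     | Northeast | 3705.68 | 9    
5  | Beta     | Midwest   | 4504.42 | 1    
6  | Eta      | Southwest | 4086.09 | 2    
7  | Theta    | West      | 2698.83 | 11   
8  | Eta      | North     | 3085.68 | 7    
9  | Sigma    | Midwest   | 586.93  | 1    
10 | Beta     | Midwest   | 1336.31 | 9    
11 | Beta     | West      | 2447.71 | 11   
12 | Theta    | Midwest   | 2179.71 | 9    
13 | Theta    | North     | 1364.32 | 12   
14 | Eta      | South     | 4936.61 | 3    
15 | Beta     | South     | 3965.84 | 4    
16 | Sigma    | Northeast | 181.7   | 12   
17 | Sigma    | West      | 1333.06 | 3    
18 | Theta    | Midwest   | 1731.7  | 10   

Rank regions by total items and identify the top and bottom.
SELECT region, SUM(items)
FROM orders
GROUP BY region
ORDER BY SUM(items)

All groups:
  South: 7
  Southwest: 10
  West: 25
  North: 28
  Midwest: 30
  Northeast: 31

Highest: Northeast (31)
Lowest: South (7)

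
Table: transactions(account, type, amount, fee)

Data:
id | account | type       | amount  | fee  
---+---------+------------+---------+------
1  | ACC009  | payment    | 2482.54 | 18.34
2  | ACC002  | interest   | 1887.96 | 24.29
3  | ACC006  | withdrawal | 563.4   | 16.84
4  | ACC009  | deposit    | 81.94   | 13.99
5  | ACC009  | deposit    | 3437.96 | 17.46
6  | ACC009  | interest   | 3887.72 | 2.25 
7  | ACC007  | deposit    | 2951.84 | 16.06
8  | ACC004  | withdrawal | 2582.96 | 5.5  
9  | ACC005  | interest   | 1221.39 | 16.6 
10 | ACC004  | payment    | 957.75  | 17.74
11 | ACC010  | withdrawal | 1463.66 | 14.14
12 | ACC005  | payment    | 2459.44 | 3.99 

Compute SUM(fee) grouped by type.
SELECT type, SUM(fee) as result
FROM transactions
GROUP BY type

Result:
  deposit: 47.51
  interest: 43.14
  payment: 40.07
  withdrawal: 36.48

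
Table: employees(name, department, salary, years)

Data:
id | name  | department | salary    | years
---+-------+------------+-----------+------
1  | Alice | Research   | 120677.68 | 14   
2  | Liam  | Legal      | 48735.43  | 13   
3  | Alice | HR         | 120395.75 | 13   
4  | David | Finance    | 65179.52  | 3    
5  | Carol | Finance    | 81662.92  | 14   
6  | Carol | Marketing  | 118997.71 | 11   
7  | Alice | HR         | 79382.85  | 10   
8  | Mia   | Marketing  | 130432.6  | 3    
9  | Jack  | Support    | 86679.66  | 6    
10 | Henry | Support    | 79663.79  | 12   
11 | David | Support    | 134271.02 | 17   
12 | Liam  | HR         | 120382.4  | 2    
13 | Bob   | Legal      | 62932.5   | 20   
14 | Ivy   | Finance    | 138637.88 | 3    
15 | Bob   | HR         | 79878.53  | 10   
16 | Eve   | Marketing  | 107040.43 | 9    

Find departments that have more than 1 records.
SELECT department, COUNT(*) as cnt
FROM employees
GROUP BY department
HAVING COUNT(*) > 1

Result:
  Finance: 3
  HR: 4
  Legal: 2
  Marketing: 3
  Support: 3

Note: HAVING filters groups after aggregation, WHERE filters rows before.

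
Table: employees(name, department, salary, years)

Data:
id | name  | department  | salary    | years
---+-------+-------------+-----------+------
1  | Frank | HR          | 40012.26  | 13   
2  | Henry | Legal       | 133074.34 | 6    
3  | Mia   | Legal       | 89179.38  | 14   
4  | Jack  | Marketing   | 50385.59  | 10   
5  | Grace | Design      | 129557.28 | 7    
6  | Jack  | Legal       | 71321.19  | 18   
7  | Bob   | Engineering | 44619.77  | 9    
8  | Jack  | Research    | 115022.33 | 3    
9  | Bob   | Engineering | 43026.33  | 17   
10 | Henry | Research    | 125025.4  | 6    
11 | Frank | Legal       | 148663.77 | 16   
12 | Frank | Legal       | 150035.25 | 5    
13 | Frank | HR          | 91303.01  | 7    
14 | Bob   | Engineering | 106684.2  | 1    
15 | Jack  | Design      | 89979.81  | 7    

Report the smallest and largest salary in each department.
SELECT department, MIN(salary), MAX(salary)
FROM employees
GROUP BY department

Result:
  Design: min=89979.81, max=129557.28
  Engineering: min=43026.33, max=106684.20
  HR: min=40012.26, max=91303.01
  Legal: min=71321.19, max=150035.25
  Marketing: min=50385.59, max=50385.59
  Research: min=115022.33, max=125025.40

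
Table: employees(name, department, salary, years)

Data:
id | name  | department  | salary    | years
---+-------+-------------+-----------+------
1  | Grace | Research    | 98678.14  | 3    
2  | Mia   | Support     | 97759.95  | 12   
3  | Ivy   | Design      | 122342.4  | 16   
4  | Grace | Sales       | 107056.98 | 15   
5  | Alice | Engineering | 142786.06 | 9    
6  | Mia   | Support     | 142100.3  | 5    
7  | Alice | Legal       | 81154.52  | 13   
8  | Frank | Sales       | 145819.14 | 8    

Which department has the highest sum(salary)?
SELECT department, SUM(salary) as val
FROM employees
GROUP BY department
ORDER BY val DESC
LIMIT 1

Result: Sales with sum(salary) = 252876.12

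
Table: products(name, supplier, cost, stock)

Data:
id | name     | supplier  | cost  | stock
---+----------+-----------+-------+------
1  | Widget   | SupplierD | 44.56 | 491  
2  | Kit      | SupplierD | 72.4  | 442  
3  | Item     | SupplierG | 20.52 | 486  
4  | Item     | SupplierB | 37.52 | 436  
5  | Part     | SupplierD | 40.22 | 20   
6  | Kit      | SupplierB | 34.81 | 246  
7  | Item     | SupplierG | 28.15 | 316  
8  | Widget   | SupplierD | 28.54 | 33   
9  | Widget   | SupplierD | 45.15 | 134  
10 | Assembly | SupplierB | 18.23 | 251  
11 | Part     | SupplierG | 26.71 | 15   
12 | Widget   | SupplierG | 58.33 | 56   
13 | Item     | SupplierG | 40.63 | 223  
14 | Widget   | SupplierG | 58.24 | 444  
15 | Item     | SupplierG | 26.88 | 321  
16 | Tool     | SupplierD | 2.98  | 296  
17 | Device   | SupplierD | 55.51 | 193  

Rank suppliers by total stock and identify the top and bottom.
SELECT supplier, SUM(stock)
FROM products
GROUP BY supplier
ORDER BY SUM(stock)

All groups:
  SupplierB: 933
  SupplierD: 1609
  SupplierG: 1861

Highest: SupplierG (1861)
Lowest: SupplierB (933)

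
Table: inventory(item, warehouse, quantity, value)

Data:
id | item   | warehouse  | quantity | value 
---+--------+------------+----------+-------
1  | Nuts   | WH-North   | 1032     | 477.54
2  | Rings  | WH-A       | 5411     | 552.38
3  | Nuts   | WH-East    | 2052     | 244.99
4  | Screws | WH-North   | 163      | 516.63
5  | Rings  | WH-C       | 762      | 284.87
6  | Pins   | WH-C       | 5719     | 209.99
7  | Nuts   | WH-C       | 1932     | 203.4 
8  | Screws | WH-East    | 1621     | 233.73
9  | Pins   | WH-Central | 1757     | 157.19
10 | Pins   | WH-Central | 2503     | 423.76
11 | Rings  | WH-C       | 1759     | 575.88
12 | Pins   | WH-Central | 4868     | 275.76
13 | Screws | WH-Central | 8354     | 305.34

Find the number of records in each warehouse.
SELECT warehouse, COUNT(*) as count
FROM inventory
GROUP BY warehouse

Result:
  WH-A: 1
  WH-C: 4
  WH-Central: 4
  WH-East: 2
  WH-North: 2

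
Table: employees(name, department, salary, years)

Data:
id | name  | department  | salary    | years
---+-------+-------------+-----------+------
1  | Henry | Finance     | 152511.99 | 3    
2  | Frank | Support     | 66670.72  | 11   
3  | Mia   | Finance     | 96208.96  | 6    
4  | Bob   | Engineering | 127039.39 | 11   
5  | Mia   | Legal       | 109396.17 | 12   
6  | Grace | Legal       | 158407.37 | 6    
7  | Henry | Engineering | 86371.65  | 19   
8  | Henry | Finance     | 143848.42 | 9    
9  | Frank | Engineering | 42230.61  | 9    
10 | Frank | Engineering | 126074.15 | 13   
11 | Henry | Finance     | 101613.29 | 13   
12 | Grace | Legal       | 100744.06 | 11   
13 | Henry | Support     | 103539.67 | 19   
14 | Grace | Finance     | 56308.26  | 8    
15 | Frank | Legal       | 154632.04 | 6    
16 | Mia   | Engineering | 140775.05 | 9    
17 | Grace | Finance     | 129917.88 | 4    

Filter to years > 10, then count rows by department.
SELECT department, COUNT(*)
FROM employees
WHERE years > 10
GROUP BY department

Note: WHERE filters rows before grouping.

Result:
  Engineering: 3
  Finance: 1
  Legal: 2
  Support: 2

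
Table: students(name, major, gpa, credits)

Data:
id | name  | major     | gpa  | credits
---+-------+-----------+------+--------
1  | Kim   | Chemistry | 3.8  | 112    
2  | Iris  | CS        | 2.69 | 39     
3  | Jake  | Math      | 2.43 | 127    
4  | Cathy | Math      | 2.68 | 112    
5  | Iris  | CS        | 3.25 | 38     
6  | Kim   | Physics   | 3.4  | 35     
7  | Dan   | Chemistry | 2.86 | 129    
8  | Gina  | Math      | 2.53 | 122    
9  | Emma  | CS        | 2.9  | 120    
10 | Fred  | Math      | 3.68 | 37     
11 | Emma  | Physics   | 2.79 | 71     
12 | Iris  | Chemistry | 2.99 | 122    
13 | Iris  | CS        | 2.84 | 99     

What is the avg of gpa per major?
SELECT major, AVG(gpa) as result
FROM students
GROUP BY major

Result:
  CS: 2.92
  Chemistry: 3.22
  Math: 2.83
  Physics: 3.10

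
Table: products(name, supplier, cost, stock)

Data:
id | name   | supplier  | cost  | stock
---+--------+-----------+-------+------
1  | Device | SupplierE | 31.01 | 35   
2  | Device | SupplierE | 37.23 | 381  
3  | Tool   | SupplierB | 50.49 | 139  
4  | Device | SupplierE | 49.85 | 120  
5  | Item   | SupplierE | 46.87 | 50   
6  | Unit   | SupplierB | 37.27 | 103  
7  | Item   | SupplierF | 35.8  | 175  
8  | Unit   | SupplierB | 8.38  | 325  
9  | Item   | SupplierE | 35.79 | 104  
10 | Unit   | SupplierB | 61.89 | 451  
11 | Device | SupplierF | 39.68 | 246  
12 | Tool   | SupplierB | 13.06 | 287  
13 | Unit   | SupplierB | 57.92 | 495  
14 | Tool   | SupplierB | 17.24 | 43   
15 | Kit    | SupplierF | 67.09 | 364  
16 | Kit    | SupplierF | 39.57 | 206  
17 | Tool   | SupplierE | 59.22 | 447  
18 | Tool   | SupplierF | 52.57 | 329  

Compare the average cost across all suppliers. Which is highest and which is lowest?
SELECT supplier, AVG(cost)
FROM products
GROUP BY supplier
ORDER BY AVG(cost)

All groups:
  SupplierB: 35.18
  SupplierE: 43.33
  SupplierF: 46.94

Highest: SupplierF (46.94)
Lowest: SupplierB (35.18)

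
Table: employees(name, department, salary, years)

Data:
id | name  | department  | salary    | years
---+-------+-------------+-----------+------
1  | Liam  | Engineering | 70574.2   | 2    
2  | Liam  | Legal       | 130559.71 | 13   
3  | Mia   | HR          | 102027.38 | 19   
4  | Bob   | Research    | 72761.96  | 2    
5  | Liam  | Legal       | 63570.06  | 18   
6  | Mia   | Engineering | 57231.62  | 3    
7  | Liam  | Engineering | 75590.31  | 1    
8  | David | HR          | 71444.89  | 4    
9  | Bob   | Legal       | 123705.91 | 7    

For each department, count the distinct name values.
SELECT department, COUNT(DISTINCT name)
FROM employees
GROUP BY department

Result:
  Engineering: 2 distinct
  HR: 2 distinct
  Legal: 2 distinct
  Research: 1 distinct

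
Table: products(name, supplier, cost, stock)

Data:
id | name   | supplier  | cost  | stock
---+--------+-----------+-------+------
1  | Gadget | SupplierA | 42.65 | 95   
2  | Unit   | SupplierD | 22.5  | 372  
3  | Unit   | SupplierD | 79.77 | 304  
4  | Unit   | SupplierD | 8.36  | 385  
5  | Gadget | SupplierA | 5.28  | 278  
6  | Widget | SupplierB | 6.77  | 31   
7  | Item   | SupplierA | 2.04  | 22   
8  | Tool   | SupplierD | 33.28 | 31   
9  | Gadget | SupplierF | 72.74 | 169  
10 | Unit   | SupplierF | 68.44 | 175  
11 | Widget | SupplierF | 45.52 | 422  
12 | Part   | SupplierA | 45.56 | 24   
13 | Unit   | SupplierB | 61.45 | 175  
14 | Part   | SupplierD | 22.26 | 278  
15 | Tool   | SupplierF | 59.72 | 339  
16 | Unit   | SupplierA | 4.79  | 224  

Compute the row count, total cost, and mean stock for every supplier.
SELECT supplier,
       COUNT(*) as cnt,
       SUM(cost) as total_cost,
       AVG(stock) as avg_stock
FROM products
GROUP BY supplier

Result:
  SupplierA: 5 records, 100.32 total cost, 128.60 avg stock
  SupplierB: 2 records, 68.22 total cost, 103.00 avg stock
  SupplierD: 5 records, 166.17 total cost, 274.00 avg stock
  SupplierF: 4 records, 246.42 total cost, 276.25 avg stock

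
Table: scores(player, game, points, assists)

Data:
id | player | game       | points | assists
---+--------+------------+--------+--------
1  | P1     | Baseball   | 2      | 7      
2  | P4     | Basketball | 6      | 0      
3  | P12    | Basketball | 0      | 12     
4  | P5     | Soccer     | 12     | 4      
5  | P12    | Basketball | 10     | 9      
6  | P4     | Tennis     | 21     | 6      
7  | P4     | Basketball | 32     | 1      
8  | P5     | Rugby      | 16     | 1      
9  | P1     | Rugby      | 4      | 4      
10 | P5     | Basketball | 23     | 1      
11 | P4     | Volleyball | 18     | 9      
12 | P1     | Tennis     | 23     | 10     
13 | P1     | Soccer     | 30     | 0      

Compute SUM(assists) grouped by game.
SELECT game, SUM(assists) as result
FROM scores
GROUP BY game

Result:
  Baseball: 7
  Basketball: 23
  Rugby: 5
  Soccer: 4
  Tennis: 16
  Volleyball: 9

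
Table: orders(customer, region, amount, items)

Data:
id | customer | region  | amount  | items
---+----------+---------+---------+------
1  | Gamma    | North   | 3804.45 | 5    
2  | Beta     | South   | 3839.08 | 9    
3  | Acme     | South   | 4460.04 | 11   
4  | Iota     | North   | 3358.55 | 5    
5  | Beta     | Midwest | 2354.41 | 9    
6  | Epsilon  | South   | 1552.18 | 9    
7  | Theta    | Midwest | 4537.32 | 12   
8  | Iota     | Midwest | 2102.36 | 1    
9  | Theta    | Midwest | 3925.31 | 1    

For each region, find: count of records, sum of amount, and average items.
SELECT region,
       COUNT(*) as cnt,
       SUM(amount) as total_amount,
       AVG(items) as avg_items
FROM orders
GROUP BY region

Result:
  Midwest: 4 records, 12919.40 total amount, 5.75 avg items
  North: 2 records, 7163.00 total amount, 5.00 avg items
  South: 3 records, 9851.30 total amount, 9.67 avg items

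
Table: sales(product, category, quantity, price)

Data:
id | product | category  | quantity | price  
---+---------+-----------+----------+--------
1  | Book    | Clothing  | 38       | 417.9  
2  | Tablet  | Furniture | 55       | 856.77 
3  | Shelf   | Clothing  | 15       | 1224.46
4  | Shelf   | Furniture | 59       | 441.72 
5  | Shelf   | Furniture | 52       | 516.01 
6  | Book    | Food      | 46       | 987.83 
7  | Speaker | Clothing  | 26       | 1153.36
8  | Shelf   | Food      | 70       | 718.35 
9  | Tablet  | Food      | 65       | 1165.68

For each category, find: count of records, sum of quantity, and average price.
SELECT category,
       COUNT(*) as cnt,
       SUM(quantity) as total_quantity,
       AVG(price) as avg_price
FROM sales
GROUP BY category

Result:
  Clothing: 3 records, 79 total quantity, 931.91 avg price
  Food: 3 records, 181 total quantity, 957.29 avg price
  Furniture: 3 records, 166 total quantity, 604.83 avg price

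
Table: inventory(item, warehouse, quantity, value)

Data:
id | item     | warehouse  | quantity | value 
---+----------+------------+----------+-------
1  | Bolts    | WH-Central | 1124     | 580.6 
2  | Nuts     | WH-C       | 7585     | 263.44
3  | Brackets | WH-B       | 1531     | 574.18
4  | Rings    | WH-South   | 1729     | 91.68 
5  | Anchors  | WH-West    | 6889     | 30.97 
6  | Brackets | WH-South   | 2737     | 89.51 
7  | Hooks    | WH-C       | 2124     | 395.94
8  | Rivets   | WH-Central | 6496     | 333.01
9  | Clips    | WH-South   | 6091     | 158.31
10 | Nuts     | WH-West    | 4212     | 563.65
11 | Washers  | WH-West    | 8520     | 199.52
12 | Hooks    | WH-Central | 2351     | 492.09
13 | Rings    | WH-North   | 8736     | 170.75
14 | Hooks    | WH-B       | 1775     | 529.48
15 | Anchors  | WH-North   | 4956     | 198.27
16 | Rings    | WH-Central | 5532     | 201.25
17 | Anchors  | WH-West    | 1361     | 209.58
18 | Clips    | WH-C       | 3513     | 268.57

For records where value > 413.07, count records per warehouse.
SELECT warehouse, COUNT(*)
FROM inventory
WHERE value > 413.07
GROUP BY warehouse

Note: WHERE filters rows before grouping.

Result:
  WH-B: 2
  WH-Central: 2
  WH-West: 1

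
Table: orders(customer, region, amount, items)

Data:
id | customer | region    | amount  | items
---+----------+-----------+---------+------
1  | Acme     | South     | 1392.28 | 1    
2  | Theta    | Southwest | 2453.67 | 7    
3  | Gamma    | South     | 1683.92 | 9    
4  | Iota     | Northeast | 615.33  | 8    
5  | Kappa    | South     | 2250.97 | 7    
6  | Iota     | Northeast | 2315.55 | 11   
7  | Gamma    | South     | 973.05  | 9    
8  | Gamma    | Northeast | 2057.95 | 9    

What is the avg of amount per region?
SELECT region, AVG(amount) as result
FROM orders
GROUP BY region

Result:
  Northeast: 1662.94
  South: 1575.06
  Southwest: 2453.67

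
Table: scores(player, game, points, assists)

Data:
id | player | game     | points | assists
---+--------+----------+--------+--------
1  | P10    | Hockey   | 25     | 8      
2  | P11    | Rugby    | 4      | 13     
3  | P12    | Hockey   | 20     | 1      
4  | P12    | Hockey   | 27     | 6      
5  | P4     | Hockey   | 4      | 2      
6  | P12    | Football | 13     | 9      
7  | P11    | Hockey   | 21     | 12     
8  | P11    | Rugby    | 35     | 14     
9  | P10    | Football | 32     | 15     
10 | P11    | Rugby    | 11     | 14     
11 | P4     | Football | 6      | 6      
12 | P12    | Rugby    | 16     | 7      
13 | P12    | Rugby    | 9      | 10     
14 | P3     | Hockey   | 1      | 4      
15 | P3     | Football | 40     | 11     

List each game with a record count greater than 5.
SELECT game, COUNT(*) as cnt
FROM scores
GROUP BY game
HAVING COUNT(*) > 5

Result:
  Hockey: 6

Note: HAVING filters groups after aggregation, WHERE filters rows before.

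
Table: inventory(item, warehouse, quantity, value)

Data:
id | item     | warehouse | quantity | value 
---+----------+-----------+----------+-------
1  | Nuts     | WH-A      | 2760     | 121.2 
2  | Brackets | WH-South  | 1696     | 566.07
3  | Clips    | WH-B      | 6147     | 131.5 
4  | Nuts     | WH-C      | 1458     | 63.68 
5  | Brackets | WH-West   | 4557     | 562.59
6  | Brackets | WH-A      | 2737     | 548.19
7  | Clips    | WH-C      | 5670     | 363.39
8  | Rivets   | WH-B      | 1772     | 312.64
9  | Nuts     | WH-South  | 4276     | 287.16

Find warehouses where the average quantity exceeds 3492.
SELECT warehouse, AVG(quantity)
FROM inventory
GROUP BY warehouse
HAVING AVG(quantity) > 3492

Result:
  WH-B: avg=3959.50
  WH-C: avg=3564.00
  WH-West: avg=4557.00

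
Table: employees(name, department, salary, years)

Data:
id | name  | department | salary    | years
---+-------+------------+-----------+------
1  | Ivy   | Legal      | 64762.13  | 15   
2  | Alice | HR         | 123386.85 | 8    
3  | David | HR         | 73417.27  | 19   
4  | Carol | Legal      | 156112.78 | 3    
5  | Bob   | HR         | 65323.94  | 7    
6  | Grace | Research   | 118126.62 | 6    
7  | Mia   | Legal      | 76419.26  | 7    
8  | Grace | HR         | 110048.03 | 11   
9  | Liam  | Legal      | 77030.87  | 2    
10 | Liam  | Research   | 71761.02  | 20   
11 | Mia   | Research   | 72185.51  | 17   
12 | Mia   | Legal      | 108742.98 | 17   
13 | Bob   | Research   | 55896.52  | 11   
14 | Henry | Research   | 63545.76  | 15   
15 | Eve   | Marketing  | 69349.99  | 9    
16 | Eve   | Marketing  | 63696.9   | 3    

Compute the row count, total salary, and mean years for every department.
SELECT department,
       COUNT(*) as cnt,
       SUM(salary) as total_salary,
       AVG(years) as avg_years
FROM employees
GROUP BY department

Result:
  HR: 4 records, 372176.09 total salary, 11.25 avg years
  Legal: 5 records, 483068.02 total salary, 8.80 avg years
  Marketing: 2 records, 133046.89 total salary, 6.00 avg years
  Research: 5 records, 381515.43 total salary, 13.80 avg years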